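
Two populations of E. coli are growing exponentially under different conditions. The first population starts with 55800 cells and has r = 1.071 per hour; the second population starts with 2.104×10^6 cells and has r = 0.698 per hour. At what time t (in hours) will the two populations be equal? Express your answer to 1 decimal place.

Set 55800·e^(1.071t) = 2.104×10^6·e^(0.698t).
e^((1.071 − 0.698)t) = 2.104×10^6/55800 → e^(0.373·t) = 37.706.
0.373·t = ln(37.706) = 3.6298, so t = 3.6298/0.373 = 9.7314.

9.7 hours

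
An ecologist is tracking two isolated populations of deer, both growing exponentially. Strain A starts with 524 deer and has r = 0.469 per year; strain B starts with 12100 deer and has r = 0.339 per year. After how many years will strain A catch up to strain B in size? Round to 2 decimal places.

Set 524·e^(0.469t) = 12100·e^(0.339t).
e^((0.469 − 0.339)t) = 12100/524 → e^(0.13·t) = 23.092.
0.13·t = ln(23.092) = 3.1395, so t = 3.1395/0.13 = 24.15.

24.15 years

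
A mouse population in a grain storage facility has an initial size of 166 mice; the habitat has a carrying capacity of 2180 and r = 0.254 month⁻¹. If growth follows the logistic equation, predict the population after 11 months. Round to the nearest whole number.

1251 mice

A = (K − N₀)/N₀ = (2180 − 166)/166 = 12.133.
N(t) = K/(1 + A·e^(−rt)) = 2180/(1 + 12.133×e^(−0.254×11)).
e^(−2.794) = 0.061176; denominator = 1 + 12.133×0.061176 = 1.7422.
N = 2180/1.7422 = 1251.28.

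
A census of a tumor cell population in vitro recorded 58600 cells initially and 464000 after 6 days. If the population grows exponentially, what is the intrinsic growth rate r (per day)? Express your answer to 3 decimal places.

From N(t) = N₀·e^(rt): e^(r·6) = 464000/58600 = 7.9181.
r·6 = ln(7.9181) = 2.0691, so r = 2.0691/6 = 0.34486.

0.345 per day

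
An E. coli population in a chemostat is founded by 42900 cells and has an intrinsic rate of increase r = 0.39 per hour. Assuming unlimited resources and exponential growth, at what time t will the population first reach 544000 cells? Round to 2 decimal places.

6.51 hours

Set N₀·e^(rt) = 544000: e^(0.39·t) = 544000/42900 = 12.681.
0.39·t = ln(12.681) = 2.5401, so t = 2.5401/0.39 = 6.513.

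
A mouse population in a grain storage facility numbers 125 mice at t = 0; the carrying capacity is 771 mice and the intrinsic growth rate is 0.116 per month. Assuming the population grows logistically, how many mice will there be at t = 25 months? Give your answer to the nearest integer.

A = (K − N₀)/N₀ = (771 − 125)/125 = 5.168.
N(t) = K/(1 + A·e^(−rt)) = 771/(1 + 5.168×e^(−0.116×25)).
e^(−2.9) = 0.055023; denominator = 1 + 5.168×0.055023 = 1.2844.
N = 771/1.2844 = 600.299.

600 mice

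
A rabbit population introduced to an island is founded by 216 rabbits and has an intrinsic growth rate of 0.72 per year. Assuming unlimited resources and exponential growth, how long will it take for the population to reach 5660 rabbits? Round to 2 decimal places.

Set N₀·e^(rt) = 5660: e^(0.72·t) = 5660/216 = 26.204.
0.72·t = ln(26.204) = 3.2659, so t = 3.2659/0.72 = 4.536.

4.54 years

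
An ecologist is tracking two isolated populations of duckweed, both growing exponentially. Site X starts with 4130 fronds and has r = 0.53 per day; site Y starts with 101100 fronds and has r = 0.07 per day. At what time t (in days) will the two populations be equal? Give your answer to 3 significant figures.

6.95 days

Set 4130·e^(0.53t) = 101100·e^(0.07t).
e^((0.53 − 0.07)t) = 101100/4130 → e^(0.46·t) = 24.479.
0.46·t = ln(24.479) = 3.1978, so t = 3.1978/0.46 = 6.9518.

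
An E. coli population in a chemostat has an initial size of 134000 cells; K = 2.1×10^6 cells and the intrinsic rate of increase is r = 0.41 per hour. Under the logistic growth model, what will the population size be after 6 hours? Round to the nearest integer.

A = (K − N₀)/N₀ = (2.1×10^6 − 134000)/134000 = 14.672.
N(t) = K/(1 + A·e^(−rt)) = 2.1×10^6/(1 + 14.672×e^(−0.41×6)).
e^(−2.46) = 0.085435; denominator = 1 + 14.672×0.085435 = 2.2535.
N = 2.1×10^6/2.2535 = 931896.

931896 cells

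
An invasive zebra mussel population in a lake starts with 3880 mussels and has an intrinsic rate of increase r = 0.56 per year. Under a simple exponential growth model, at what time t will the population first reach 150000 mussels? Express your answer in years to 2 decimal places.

Set N₀·e^(rt) = 150000: e^(0.56·t) = 150000/3880 = 38.66.
0.56·t = ln(38.66) = 3.6548, so t = 3.6548/0.56 = 6.5264.

6.53 years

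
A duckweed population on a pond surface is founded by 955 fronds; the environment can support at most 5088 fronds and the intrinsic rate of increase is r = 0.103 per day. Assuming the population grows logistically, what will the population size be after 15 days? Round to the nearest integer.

A = (K − N₀)/N₀ = (5088 − 955)/955 = 4.3277.
N(t) = K/(1 + A·e^(−rt)) = 5088/(1 + 4.3277×e^(−0.103×15)).
e^(−1.545) = 0.21331; denominator = 1 + 4.3277×0.21331 = 1.9232.
N = 5088/1.9232 = 2645.65.

2646 fronds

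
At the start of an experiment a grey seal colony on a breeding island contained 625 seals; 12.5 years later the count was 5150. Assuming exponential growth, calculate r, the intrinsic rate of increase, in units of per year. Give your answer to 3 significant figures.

From N(t) = N₀·e^(rt): e^(r·12.5) = 5150/625 = 8.24.
r·12.5 = ln(8.24) = 2.109, so r = 2.109/12.5 = 0.16872.

0.169 per year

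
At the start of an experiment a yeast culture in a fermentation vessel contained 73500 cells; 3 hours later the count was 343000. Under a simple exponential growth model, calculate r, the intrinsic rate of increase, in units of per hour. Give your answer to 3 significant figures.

From N(t) = N₀·e^(rt): e^(r·3) = 343000/73500 = 4.6667.
r·3 = ln(4.6667) = 1.5404, so r = 1.5404/3 = 0.51348.

0.513 per hour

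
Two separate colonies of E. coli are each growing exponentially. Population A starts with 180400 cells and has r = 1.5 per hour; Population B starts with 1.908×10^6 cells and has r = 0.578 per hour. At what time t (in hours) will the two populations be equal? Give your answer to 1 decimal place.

Set 180400·e^(1.5t) = 1.908×10^6·e^(0.578t).
e^((1.5 − 0.578)t) = 1.908×10^6/180400 → e^(0.922·t) = 10.576.
0.922·t = ln(10.576) = 2.3586, so t = 2.3586/0.922 = 2.5582.

2.6 hours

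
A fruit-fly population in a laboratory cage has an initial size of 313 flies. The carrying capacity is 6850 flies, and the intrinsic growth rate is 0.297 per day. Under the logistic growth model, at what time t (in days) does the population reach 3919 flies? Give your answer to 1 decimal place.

11.2 days

A = (K − N₀)/N₀ = (6850 − 313)/313 = 20.885.
Solve 6850/(1 + 20.885·e^(−0.297t)) = 3919: 1 + 20.885·e^(−0.297t) = 1.7479, so e^(−0.297t) = 0.0358102.
−0.297·t = ln(0.0358102) = -3.3295, so t = 3.3295/0.297 = 11.211.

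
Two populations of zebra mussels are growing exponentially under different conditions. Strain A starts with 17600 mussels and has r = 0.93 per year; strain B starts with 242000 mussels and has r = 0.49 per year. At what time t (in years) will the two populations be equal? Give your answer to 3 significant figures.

Set 17600·e^(0.93t) = 242000·e^(0.49t).
e^((0.93 − 0.49)t) = 242000/17600 → e^(0.44·t) = 13.75.
0.44·t = ln(13.75) = 2.621, so t = 2.621/0.44 = 5.9569.

5.96 years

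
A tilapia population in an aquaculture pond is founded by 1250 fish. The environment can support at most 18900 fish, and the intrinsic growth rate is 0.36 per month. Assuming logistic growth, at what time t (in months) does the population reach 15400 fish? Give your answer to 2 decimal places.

A = (K − N₀)/N₀ = (18900 − 1250)/1250 = 14.12.
Solve 18900/(1 + 14.12·e^(−0.36t)) = 15400: 1 + 14.12·e^(−0.36t) = 1.2273, so e^(−0.36t) = 0.0160958.
−0.36·t = ln(0.0160958) = -4.1292, so t = 4.1292/0.36 = 11.47.

11.47 months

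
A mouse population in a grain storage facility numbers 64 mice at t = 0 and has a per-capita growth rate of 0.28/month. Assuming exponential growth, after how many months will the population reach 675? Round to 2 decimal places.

8.41 months

Set N₀·e^(rt) = 675: e^(0.28·t) = 675/64 = 10.547.
0.28·t = ln(10.547) = 2.3558, so t = 2.3558/0.28 = 8.4137.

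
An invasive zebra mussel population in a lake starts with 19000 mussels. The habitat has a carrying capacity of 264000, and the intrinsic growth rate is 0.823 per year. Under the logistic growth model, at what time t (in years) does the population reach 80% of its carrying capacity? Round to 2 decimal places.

4.79 years

A = (K − N₀)/N₀ = (264000 − 19000)/19000 = 12.895.
Solve 264000/(1 + 12.895·e^(−0.823t)) = 211200: 1 + 12.895·e^(−0.823t) = 1.25, so e^(−0.823t) = 0.0193878.
−0.823·t = ln(0.0193878) = -3.9431, so t = 3.9431/0.823 = 4.7911.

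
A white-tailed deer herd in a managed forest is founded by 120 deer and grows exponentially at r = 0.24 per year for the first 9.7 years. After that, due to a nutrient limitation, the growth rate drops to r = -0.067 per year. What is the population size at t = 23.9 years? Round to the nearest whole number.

Phase 1: N(9.7) = 120·e^(0.24×9.7) = 120·e^2.328 = 1230.89.
Phase 2 runs for 23.9 − 9.7 = 14.2 years at r = -0.067.
N(23.9) = 1230.89·e^(-0.067×14.2) = 1230.89·e^-0.9514 = 475.369.

475 deer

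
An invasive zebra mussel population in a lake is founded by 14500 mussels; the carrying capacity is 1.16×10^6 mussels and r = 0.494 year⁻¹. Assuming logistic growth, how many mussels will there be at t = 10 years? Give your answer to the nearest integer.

A = (K − N₀)/N₀ = (1.16×10^6 − 14500)/14500 = 79.
N(t) = K/(1 + A·e^(−rt)) = 1.16×10^6/(1 + 79×e^(−0.494×10)).
e^(−4.94) = 0.0071546; denominator = 1 + 79×0.0071546 = 1.5652.
N = 1.16×10^6/1.5652 = 741113.

741113 mussels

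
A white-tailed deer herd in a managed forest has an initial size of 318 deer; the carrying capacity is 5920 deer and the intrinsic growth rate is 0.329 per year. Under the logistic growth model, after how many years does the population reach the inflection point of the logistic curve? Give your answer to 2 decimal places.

Logistic growth is fastest at N = K/2 = 2960.
A = (K − N₀)/N₀ = 17.616. Set K/(1 + A·e^(−rt)) = K/2 → A·e^(−rt) = 1.
e^(−0.329t) = 1/17.616 = 0.0567654, so t = ln(17.616)/0.329 = 2.8688/0.329 = 8.7198.

8.72 years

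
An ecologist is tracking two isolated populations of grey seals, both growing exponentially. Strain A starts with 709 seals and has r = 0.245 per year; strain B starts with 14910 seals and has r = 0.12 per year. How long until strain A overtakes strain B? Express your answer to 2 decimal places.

Set 709·e^(0.245t) = 14910·e^(0.12t).
e^((0.245 − 0.12)t) = 14910/709 → e^(0.125·t) = 21.03.
0.125·t = ln(21.03) = 3.0459, so t = 3.0459/0.125 = 24.367.

24.37 years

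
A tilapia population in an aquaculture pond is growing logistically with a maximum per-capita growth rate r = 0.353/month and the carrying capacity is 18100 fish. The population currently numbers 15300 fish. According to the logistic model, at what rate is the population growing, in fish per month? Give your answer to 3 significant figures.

dN/dt = rN(1 − N/K) = 0.353 × 15300 × (1 − 15300/18100).
1 − 15300/18100 = 0.1547; dN/dt = 0.353 × 15300 × 0.1547 = 835.5.

835 fish per month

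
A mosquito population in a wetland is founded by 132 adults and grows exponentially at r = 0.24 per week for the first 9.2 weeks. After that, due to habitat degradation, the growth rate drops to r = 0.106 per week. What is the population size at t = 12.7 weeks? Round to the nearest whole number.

1740 adults

Phase 1: N(9.2) = 132·e^(0.24×9.2) = 132·e^2.208 = 1200.87.
Phase 2 runs for 12.7 − 9.2 = 3.5 weeks at r = 0.106.
N(12.7) = 1200.87·e^(0.106×3.5) = 1200.87·e^0.371 = 1740.28.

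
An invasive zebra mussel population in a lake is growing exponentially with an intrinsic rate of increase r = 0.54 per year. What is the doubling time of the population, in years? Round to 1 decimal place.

1.3 years

Doubling time t_d = ln(2)/r = 0.6931/0.54 = 1.2836.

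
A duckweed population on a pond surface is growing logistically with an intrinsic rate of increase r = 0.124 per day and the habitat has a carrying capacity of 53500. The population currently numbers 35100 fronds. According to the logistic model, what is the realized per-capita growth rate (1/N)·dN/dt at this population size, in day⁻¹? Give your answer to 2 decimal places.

(1/N)·dN/dt = r(1 − N/K) = 0.124 × (1 − 35100/53500).
= 0.124 × 0.34393 = 0.042647.

0.04 per day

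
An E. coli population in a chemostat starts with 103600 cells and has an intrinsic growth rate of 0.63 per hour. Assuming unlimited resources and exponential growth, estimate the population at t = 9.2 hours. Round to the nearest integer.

34082432 cells

N(t) = N₀·e^(rt) = 103600 × e^(0.63×9.2) = 103600 × e^5.796.
e^5.796 ≈ 328.98, so N ≈ 103600 × 328.98 = 3.408243×10^7.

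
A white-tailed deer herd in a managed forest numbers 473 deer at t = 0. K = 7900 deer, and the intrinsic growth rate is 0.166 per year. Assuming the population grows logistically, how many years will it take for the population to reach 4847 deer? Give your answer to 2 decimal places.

A = (K − N₀)/N₀ = (7900 − 473)/473 = 15.702.
Solve 7900/(1 + 15.702·e^(−0.166t)) = 4847: 1 + 15.702·e^(−0.166t) = 1.6299, so e^(−0.166t) = 0.0401145.
−0.166·t = ln(0.0401145) = -3.216, so t = 3.216/0.166 = 19.374.

19.37 years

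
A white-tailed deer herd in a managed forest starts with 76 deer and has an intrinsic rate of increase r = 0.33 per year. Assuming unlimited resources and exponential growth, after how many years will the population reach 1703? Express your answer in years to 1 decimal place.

9.4 years

Set N₀·e^(rt) = 1703: e^(0.33·t) = 1703/76 = 22.408.
0.33·t = ln(22.408) = 3.1094, so t = 3.1094/0.33 = 9.4225.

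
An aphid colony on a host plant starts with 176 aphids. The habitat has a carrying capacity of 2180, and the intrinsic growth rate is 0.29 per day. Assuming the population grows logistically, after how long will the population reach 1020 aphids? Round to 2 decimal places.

7.94 days

A = (K − N₀)/N₀ = (2180 − 176)/176 = 11.386.
Solve 2180/(1 + 11.386·e^(−0.29t)) = 1020: 1 + 11.386·e^(−0.29t) = 2.1373, so e^(−0.29t) = 0.0998787.
−0.29·t = ln(0.0998787) = -2.3038, so t = 2.3038/0.29 = 7.9441.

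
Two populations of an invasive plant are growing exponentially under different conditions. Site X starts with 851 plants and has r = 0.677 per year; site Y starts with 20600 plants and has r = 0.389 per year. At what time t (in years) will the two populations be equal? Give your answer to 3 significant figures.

Set 851·e^(0.677t) = 20600·e^(0.389t).
e^((0.677 − 0.389)t) = 20600/851 → e^(0.288·t) = 24.207.
0.288·t = ln(24.207) = 3.1866, so t = 3.1866/0.288 = 11.065.

11.1 years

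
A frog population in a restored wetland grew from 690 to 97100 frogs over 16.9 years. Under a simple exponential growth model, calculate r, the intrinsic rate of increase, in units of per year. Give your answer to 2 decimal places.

0.29 per year

From N(t) = N₀·e^(rt): e^(r·16.9) = 97100/690 = 140.72.
r·16.9 = ln(140.72) = 4.9468, so r = 4.9468/16.9 = 0.29271.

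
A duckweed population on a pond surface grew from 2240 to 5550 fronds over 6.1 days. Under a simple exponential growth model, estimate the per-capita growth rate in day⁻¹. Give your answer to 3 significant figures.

From N(t) = N₀·e^(rt): e^(r·6.1) = 5550/2240 = 2.4777.
r·6.1 = ln(2.4777) = 0.90732, so r = 0.90732/6.1 = 0.14874.

0.149 per day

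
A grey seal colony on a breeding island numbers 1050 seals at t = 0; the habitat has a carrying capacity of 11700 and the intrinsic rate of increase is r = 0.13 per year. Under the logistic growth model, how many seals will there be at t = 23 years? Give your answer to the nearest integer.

7748 seals

A = (K − N₀)/N₀ = (11700 − 1050)/1050 = 10.143.
N(t) = K/(1 + A·e^(−rt)) = 11700/(1 + 10.143×e^(−0.13×23)).
e^(−2.99) = 0.050287; denominator = 1 + 10.143×0.050287 = 1.5101.
N = 11700/1.5101 = 7748.05.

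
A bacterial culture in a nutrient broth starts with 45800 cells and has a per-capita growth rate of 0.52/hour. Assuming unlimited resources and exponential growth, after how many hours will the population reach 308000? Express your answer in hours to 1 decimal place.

Set N₀·e^(rt) = 308000: e^(0.52·t) = 308000/45800 = 6.7249.
0.52·t = ln(6.7249) = 1.9058, so t = 1.9058/0.52 = 3.665.

3.7 hours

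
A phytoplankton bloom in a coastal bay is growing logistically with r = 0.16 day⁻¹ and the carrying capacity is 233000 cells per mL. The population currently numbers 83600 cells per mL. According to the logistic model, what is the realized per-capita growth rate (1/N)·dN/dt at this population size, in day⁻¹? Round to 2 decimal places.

(1/N)·dN/dt = r(1 − N/K) = 0.16 × (1 − 83600/233000).
= 0.16 × 0.6412 = 0.10259.

0.10 per day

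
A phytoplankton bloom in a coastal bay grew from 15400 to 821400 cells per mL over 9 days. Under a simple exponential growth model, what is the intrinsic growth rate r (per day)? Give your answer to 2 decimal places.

From N(t) = N₀·e^(rt): e^(r·9) = 821400/15400 = 53.338.
r·9 = ln(53.338) = 3.9766, so r = 3.9766/9 = 0.44185.

0.44 per day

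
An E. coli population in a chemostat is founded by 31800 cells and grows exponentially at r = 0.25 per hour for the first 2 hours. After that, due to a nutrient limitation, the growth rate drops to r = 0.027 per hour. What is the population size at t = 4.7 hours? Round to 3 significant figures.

Phase 1: N(2) = 31800·e^(0.25×2) = 31800·e^0.5 = 52429.3.
Phase 2 runs for 4.7 − 2 = 2.7 hours at r = 0.027.
N(4.7) = 52429.3·e^(0.027×2.7) = 52429.3·e^0.0729 = 56394.2.

56400 cells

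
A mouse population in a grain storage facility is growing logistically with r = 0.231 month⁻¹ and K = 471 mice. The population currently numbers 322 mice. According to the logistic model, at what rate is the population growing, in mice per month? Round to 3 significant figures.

23.5 mice per month

dN/dt = rN(1 − N/K) = 0.231 × 322 × (1 − 322/471).
1 − 322/471 = 0.31635; dN/dt = 0.231 × 322 × 0.31635 = 23.531.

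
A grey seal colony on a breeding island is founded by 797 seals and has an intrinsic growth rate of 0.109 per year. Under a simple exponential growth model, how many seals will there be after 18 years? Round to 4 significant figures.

N(t) = N₀·e^(rt) = 797 × e^(0.109×18) = 797 × e^1.962.
e^1.962 ≈ 7.1135, so N ≈ 797 × 7.1135 = 5669.49.

5669 seals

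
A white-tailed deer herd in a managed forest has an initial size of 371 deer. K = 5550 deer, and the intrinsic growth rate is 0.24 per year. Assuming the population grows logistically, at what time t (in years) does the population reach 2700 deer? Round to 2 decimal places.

10.76 years

A = (K − N₀)/N₀ = (5550 − 371)/371 = 13.96.
Solve 5550/(1 + 13.96·e^(−0.24t)) = 2700: 1 + 13.96·e^(−0.24t) = 2.0556, so e^(−0.24t) = 0.0756152.
−0.24·t = ln(0.0756152) = -2.5821, so t = 2.5821/0.24 = 10.759.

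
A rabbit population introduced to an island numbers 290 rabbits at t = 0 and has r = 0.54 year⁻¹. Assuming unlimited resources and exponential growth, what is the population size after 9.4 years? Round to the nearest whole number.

46438 rabbits

N(t) = N₀·e^(rt) = 290 × e^(0.54×9.4) = 290 × e^5.076.
e^5.076 ≈ 160.13, so N ≈ 290 × 160.13 = 46438.4.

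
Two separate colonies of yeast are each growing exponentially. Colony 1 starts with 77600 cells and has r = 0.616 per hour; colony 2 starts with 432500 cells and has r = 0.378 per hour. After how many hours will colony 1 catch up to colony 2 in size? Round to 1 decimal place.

Set 77600·e^(0.616t) = 432500·e^(0.378t).
e^((0.616 − 0.378)t) = 432500/77600 → e^(0.238·t) = 5.5735.
0.238·t = ln(5.5735) = 1.718, so t = 1.718/0.238 = 7.2185.

7.2 hours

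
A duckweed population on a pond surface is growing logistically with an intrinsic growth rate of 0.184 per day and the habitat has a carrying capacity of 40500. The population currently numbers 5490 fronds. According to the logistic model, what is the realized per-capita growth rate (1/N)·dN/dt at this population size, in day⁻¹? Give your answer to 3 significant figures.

(1/N)·dN/dt = r(1 − N/K) = 0.184 × (1 − 5490/40500).
= 0.184 × 0.86444 = 0.15906.

0.159 per day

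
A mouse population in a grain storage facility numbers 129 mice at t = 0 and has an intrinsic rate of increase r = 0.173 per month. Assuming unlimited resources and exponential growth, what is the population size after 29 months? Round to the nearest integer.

19474 mice

N(t) = N₀·e^(rt) = 129 × e^(0.173×29) = 129 × e^5.017.
e^5.017 ≈ 150.96, so N ≈ 129 × 150.96 = 19473.5.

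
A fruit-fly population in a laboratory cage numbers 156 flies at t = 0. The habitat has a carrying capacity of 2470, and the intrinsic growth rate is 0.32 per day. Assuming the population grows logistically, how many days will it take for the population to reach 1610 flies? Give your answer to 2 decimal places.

A = (K − N₀)/N₀ = (2470 − 156)/156 = 14.833.
Solve 2470/(1 + 14.833·e^(−0.32t)) = 1610: 1 + 14.833·e^(−0.32t) = 1.5342, so e^(−0.32t) = 0.0360109.
−0.32·t = ln(0.0360109) = -3.3239, so t = 3.3239/0.32 = 10.387.

10.39 days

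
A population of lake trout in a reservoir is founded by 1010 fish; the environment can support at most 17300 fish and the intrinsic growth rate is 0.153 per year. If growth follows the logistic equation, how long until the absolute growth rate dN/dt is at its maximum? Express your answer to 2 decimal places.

18.17 years

Logistic growth is fastest at N = K/2 = 8650.
A = (K − N₀)/N₀ = 16.129. Set K/(1 + A·e^(−rt)) = K/2 → A·e^(−rt) = 1.
e^(−0.153t) = 1/16.129 = 0.0620012, so t = ln(16.129)/0.153 = 2.7806/0.153 = 18.174.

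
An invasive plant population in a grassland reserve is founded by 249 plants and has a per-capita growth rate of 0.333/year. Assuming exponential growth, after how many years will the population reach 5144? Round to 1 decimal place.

Set N₀·e^(rt) = 5144: e^(0.333·t) = 5144/249 = 20.659.
0.333·t = ln(20.659) = 3.0281, so t = 3.0281/0.333 = 9.0935.

9.1 years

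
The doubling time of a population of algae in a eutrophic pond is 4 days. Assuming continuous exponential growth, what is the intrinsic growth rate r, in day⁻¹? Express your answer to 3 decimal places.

0.173 per day

r = ln(2)/t_d = 0.6931/4 = 0.17329.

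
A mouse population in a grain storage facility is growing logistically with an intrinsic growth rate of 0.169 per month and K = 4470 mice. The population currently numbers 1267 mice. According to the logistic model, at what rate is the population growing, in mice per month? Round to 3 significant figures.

dN/dt = rN(1 − N/K) = 0.169 × 1267 × (1 − 1267/4470).
1 − 1267/4470 = 0.71655; dN/dt = 0.169 × 1267 × 0.71655 = 153.43.

153 mice per month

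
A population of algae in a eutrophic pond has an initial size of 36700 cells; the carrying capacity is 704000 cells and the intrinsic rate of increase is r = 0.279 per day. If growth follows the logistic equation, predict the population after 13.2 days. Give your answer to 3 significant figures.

A = (K − N₀)/N₀ = (704000 − 36700)/36700 = 18.183.
N(t) = K/(1 + A·e^(−rt)) = 704000/(1 + 18.183×e^(−0.279×13.2)).
e^(−3.683) = 0.025152; denominator = 1 + 18.183×0.025152 = 1.4573.
N = 704000/1.4573 = 483073.

483000 cells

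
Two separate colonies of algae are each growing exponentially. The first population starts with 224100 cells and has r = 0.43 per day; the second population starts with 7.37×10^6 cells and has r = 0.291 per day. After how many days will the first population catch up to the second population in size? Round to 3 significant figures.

25.1 days

Set 224100·e^(0.43t) = 7.37×10^6·e^(0.291t).
e^((0.43 − 0.291)t) = 7.37×10^6/224100 → e^(0.139·t) = 32.887.
0.139·t = ln(32.887) = 3.4931, so t = 3.4931/0.139 = 25.13.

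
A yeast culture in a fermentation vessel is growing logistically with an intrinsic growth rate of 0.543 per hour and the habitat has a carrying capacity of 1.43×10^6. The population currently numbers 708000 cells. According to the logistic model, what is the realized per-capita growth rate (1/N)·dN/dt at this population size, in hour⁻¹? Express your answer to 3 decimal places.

(1/N)·dN/dt = r(1 − N/K) = 0.543 × (1 − 708000/1.43×10^6).
= 0.543 × 0.5049 = 0.27416.

0.274 per hour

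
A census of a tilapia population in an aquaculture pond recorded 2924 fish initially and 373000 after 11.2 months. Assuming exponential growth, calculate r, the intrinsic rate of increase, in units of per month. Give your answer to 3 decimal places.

0.433 per month

From N(t) = N₀·e^(rt): e^(r·11.2) = 373000/2924 = 127.56.
r·11.2 = ln(127.56) = 4.8486, so r = 4.8486/11.2 = 0.43291.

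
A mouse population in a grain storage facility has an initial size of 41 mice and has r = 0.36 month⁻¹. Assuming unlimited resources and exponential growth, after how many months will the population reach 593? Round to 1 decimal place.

7.4 months

Set N₀·e^(rt) = 593: e^(0.36·t) = 593/41 = 14.463.
0.36·t = ln(14.463) = 2.6716, so t = 2.6716/0.36 = 7.4212.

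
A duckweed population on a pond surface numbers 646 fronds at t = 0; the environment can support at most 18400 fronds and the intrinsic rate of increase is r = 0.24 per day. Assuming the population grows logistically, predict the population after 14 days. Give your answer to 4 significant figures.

A = (K − N₀)/N₀ = (18400 − 646)/646 = 27.483.
N(t) = K/(1 + A·e^(−rt)) = 18400/(1 + 27.483×e^(−0.24×14)).
e^(−3.36) = 0.034735; denominator = 1 + 27.483×0.034735 = 1.9546.
N = 18400/1.9546 = 9413.56.

9414 fronds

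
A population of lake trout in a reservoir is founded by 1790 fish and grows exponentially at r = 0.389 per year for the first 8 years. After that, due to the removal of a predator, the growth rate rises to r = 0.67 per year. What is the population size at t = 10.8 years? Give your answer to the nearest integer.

Phase 1: N(8) = 1790·e^(0.389×8) = 1790·e^3.112 = 40214.
Phase 2 runs for 10.8 − 8 = 2.8 years at r = 0.67.
N(10.8) = 40214·e^(0.67×2.8) = 40214·e^1.876 = 262491.

262491 fish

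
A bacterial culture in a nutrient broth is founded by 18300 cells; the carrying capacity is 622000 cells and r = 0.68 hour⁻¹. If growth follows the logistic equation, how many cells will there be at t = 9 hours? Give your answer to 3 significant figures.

A = (K − N₀)/N₀ = (622000 − 18300)/18300 = 32.989.
N(t) = K/(1 + A·e^(−rt)) = 622000/(1 + 32.989×e^(−0.68×9)).
e^(−6.12) = 0.0021985; denominator = 1 + 32.989×0.0021985 = 1.0725.
N = 622000/1.0725 = 579940.

580000 cells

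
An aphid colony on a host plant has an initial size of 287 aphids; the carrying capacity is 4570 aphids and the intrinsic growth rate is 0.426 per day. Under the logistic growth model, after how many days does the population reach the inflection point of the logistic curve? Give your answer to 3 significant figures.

6.34 days

Logistic growth is fastest at N = K/2 = 2285.
A = (K − N₀)/N₀ = 14.923. Set K/(1 + A·e^(−rt)) = K/2 → A·e^(−rt) = 1.
e^(−0.426t) = 1/14.923 = 0.0670091, so t = ln(14.923)/0.426 = 2.7029/0.426 = 6.3449.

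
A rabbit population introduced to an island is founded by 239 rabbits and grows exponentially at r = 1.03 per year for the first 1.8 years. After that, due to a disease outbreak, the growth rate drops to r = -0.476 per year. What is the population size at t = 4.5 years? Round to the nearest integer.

Phase 1: N(1.8) = 239·e^(1.03×1.8) = 239·e^1.854 = 1526.09.
Phase 2 runs for 4.5 − 1.8 = 2.7 years at r = -0.476.
N(4.5) = 1526.09·e^(-0.476×2.7) = 1526.09·e^-1.285 = 422.109.

422 rabbits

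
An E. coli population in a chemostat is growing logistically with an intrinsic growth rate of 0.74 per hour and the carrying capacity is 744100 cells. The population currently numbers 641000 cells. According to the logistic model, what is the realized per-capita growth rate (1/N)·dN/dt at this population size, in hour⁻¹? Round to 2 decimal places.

0.10 per hour

(1/N)·dN/dt = r(1 − N/K) = 0.74 × (1 − 641000/744100).
= 0.74 × 0.13856 = 0.10253.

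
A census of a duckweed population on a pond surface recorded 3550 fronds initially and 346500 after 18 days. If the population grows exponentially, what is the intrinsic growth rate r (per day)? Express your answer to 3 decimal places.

From N(t) = N₀·e^(rt): e^(r·18) = 346500/3550 = 97.606.
r·18 = ln(97.606) = 4.5809, so r = 4.5809/18 = 0.2545.

0.254 per day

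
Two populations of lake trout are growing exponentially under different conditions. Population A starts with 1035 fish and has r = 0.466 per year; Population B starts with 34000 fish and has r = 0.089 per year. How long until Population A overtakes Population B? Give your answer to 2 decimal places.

Set 1035·e^(0.466t) = 34000·e^(0.089t).
e^((0.466 − 0.089)t) = 34000/1035 → e^(0.377·t) = 32.85.
0.377·t = ln(32.85) = 3.492, so t = 3.492/0.377 = 9.2625.

9.26 years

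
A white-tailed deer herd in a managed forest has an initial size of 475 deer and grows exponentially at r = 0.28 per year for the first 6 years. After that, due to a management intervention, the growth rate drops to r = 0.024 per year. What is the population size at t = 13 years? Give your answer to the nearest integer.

3015 deer

Phase 1: N(6) = 475·e^(0.28×6) = 475·e^1.68 = 2548.64.
Phase 2 runs for 13 − 6 = 7 years at r = 0.024.
N(13) = 2548.64·e^(0.024×7) = 2548.64·e^0.168 = 3014.88.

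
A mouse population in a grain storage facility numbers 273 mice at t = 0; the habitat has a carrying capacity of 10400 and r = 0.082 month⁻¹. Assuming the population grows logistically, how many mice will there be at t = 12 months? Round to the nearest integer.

700 mice

A = (K − N₀)/N₀ = (10400 − 273)/273 = 37.095.
N(t) = K/(1 + A·e^(−rt)) = 10400/(1 + 37.095×e^(−0.082×12)).
e^(−0.984) = 0.37381; denominator = 1 + 37.095×0.37381 = 14.867.
N = 10400/14.867 = 699.551.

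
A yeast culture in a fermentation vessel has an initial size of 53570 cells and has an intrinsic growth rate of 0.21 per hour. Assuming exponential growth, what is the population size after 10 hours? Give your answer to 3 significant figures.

N(t) = N₀·e^(rt) = 53570 × e^(0.21×10) = 53570 × e^2.1.
e^2.1 ≈ 8.1662, so N ≈ 53570 × 8.1662 = 437462.

437000 cells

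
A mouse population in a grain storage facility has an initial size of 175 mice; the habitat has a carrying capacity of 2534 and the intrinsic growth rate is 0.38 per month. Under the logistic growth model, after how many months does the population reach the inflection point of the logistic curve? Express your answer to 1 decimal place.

6.8 months

Logistic growth is fastest at N = K/2 = 1267.
A = (K − N₀)/N₀ = 13.48. Set K/(1 + A·e^(−rt)) = K/2 → A·e^(−rt) = 1.
e^(−0.38t) = 1/13.48 = 0.074184, so t = ln(13.48)/0.38 = 2.6012/0.38 = 6.8453.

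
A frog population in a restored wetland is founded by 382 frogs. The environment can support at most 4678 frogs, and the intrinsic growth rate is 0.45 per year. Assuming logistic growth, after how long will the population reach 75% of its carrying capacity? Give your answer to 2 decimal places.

7.82 years

A = (K − N₀)/N₀ = (4678 − 382)/382 = 11.246.
Solve 4678/(1 + 11.246·e^(−0.45t)) = 3508.5: 1 + 11.246·e^(−0.45t) = 1.3333, so e^(−0.45t) = 0.02964.
−0.45·t = ln(0.02964) = -3.5186, so t = 3.5186/0.45 = 7.8192.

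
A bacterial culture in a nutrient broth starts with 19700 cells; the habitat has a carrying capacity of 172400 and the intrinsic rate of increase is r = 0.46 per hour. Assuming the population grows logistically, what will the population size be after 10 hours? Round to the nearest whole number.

159938 cells

A = (K − N₀)/N₀ = (172400 − 19700)/19700 = 7.7513.
N(t) = K/(1 + A·e^(−rt)) = 172400/(1 + 7.7513×e^(−0.46×10)).
e^(−4.6) = 0.010052; denominator = 1 + 7.7513×0.010052 = 1.0779.
N = 172400/1.0779 = 159938.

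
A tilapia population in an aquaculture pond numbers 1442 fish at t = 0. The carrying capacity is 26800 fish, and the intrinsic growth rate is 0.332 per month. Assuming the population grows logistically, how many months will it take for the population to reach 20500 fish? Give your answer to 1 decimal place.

12.2 months

A = (K − N₀)/N₀ = (26800 − 1442)/1442 = 17.585.
Solve 26800/(1 + 17.585·e^(−0.332t)) = 20500: 1 + 17.585·e^(−0.332t) = 1.3073, so e^(−0.332t) = 0.0174758.
−0.332·t = ln(0.0174758) = -4.0469, so t = 4.0469/0.332 = 12.19.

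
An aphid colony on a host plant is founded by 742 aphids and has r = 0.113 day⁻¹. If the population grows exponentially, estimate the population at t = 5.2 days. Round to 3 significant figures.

N(t) = N₀·e^(rt) = 742 × e^(0.113×5.2) = 742 × e^0.5876.
e^0.5876 ≈ 1.7997, so N ≈ 742 × 1.7997 = 1335.35.

1340 aphids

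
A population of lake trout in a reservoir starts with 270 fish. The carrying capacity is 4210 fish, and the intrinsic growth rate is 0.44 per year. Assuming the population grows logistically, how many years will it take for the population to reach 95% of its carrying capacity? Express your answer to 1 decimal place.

12.8 years

A = (K − N₀)/N₀ = (4210 − 270)/270 = 14.593.
Solve 4210/(1 + 14.593·e^(−0.44t)) = 3999.5: 1 + 14.593·e^(−0.44t) = 1.0526, so e^(−0.44t) = 0.00360673.
−0.44·t = ln(0.00360673) = -5.625, so t = 5.625/0.44 = 12.784.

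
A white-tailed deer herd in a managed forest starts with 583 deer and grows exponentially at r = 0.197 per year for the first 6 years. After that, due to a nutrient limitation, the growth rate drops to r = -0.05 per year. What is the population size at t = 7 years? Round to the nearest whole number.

1808 deer

Phase 1: N(6) = 583·e^(0.197×6) = 583·e^1.182 = 1901.1.
Phase 2 runs for 7 − 6 = 1 years at r = -0.05.
N(7) = 1901.1·e^(-0.05×1) = 1901.1·e^-0.05 = 1808.38.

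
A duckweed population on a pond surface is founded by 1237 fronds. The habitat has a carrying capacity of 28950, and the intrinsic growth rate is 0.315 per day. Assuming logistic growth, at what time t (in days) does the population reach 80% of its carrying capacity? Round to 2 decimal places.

14.27 days

A = (K − N₀)/N₀ = (28950 − 1237)/1237 = 22.403.
Solve 28950/(1 + 22.403·e^(−0.315t)) = 23160: 1 + 22.403·e^(−0.315t) = 1.25, so e^(−0.315t) = 0.011159.
−0.315·t = ln(0.011159) = -4.4955, so t = 4.4955/0.315 = 14.271.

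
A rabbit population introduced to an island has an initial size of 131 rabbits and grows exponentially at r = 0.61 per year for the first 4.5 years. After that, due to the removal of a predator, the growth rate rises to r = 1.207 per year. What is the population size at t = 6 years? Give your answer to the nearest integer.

Phase 1: N(4.5) = 131·e^(0.61×4.5) = 131·e^2.745 = 2038.96.
Phase 2 runs for 6 − 4.5 = 1.5 years at r = 1.207.
N(6) = 2038.96·e^(1.207×1.5) = 2038.96·e^1.811 = 12465.2.

12465 rabbits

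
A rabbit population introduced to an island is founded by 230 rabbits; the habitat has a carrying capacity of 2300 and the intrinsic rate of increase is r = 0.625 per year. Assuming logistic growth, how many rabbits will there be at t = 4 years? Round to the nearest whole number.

1323 rabbits

A = (K − N₀)/N₀ = (2300 − 230)/230 = 9.
N(t) = K/(1 + A·e^(−rt)) = 2300/(1 + 9×e^(−0.625×4)).
e^(−2.5) = 0.082085; denominator = 1 + 9×0.082085 = 1.7388.
N = 2300/1.7388 = 1322.78.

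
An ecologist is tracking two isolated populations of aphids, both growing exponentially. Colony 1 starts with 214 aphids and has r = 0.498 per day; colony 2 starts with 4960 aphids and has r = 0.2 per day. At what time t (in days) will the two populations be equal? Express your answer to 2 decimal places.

Set 214·e^(0.498t) = 4960·e^(0.2t).
e^((0.498 − 0.2)t) = 4960/214 → e^(0.298·t) = 23.178.
0.298·t = ln(23.178) = 3.1432, so t = 3.1432/0.298 = 10.548.

10.55 days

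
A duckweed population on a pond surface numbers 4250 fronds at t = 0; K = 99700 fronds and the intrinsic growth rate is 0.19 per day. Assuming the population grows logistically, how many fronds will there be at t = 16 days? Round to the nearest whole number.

48064 fronds

A = (K − N₀)/N₀ = (99700 − 4250)/4250 = 22.459.
N(t) = K/(1 + A·e^(−rt)) = 99700/(1 + 22.459×e^(−0.19×16)).
e^(−3.04) = 0.047835; denominator = 1 + 22.459×0.047835 = 2.0743.
N = 99700/2.0743 = 48064.1.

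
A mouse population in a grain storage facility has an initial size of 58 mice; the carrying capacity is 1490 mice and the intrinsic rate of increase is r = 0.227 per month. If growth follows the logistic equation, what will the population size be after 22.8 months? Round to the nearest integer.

1308 mice

A = (K − N₀)/N₀ = (1490 − 58)/58 = 24.69.
N(t) = K/(1 + A·e^(−rt)) = 1490/(1 + 24.69×e^(−0.227×22.8)).
e^(−5.176) = 0.0056528; denominator = 1 + 24.69×0.0056528 = 1.1396.
N = 1490/1.1396 = 1307.51.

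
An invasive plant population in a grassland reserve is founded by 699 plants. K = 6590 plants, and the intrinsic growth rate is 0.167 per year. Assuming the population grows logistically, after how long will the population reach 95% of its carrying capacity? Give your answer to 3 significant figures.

A = (K − N₀)/N₀ = (6590 − 699)/699 = 8.4278.
Solve 6590/(1 + 8.4278·e^(−0.167t)) = 6260.5: 1 + 8.4278·e^(−0.167t) = 1.0526, so e^(−0.167t) = 0.00624503.
−0.167·t = ln(0.00624503) = -5.076, so t = 5.076/0.167 = 30.395.

30.4 years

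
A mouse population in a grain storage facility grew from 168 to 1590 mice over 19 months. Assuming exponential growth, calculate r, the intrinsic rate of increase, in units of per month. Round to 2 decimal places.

From N(t) = N₀·e^(rt): e^(r·19) = 1590/168 = 9.4643.
r·19 = ln(9.4643) = 2.2475, so r = 2.2475/19 = 0.11829.

0.12 per month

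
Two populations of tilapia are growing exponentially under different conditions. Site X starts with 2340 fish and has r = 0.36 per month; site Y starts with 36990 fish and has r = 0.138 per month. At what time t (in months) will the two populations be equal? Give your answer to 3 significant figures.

Set 2340·e^(0.36t) = 36990·e^(0.138t).
e^((0.36 − 0.138)t) = 36990/2340 → e^(0.222·t) = 15.808.
0.222·t = ln(15.808) = 2.7605, so t = 2.7605/0.222 = 12.435.

12.4 months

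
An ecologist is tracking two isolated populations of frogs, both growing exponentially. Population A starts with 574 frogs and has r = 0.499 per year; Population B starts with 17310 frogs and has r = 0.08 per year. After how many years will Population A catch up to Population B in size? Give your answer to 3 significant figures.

8.13 years

Set 574·e^(0.499t) = 17310·e^(0.08t).
e^((0.499 − 0.08)t) = 17310/574 → e^(0.419·t) = 30.157.
0.419·t = ln(30.157) = 3.4064, so t = 3.4064/0.419 = 8.1299.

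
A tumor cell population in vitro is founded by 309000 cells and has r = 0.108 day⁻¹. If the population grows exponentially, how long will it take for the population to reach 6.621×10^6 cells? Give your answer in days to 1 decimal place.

Set N₀·e^(rt) = 6.621×10^6: e^(0.108·t) = 6.621×10^6/309000 = 21.427.
0.108·t = ln(21.427) = 3.0647, so t = 3.0647/0.108 = 28.376.

28.4 days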